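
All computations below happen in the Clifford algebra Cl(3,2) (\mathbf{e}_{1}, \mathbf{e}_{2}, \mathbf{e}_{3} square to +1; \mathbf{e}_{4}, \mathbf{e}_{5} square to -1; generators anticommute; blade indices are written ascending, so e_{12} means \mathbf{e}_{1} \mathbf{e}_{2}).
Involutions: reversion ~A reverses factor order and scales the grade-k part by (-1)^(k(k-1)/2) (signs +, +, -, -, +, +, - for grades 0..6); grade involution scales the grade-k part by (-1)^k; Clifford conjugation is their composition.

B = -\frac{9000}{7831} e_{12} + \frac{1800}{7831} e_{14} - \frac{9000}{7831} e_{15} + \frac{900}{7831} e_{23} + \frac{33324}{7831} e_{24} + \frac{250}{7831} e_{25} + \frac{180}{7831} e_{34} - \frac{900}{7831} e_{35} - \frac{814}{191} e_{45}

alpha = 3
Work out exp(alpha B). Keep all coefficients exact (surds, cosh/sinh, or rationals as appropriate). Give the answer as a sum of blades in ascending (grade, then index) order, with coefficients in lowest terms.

B^2 term by term: the squares give (-\frac{9000}{7831})^2*(e_{12})^2 + (\frac{1800}{7831})^2*(e_{14})^2 + (-\frac{9000}{7831})^2*(e_{15})^2 + (\frac{900}{7831})^2*(e_{23})^2 + (\frac{33324}{7831})^2*(e_{24})^2 + (\frac{250}{7831})^2*(e_{25})^2 + (\frac{180}{7831})^2*(e_{34})^2 + (-\frac{900}{7831})^2*(e_{35})^2 + (-\frac{814}{191})^2*(e_{45})^2 = \frac{81000000}{61324561}*(-1) + \frac{3240000}{61324561}*(+1) + \frac{81000000}{61324561}*(+1) + \frac{810000}{61324561}*(-1) + \frac{1110488976}{61324561}*(+1) + \frac{62500}{61324561}*(+1) + \frac{32400}{61324561}*(+1) + \frac{810000}{61324561}*(+1) + \frac{662596}{36481}*(-1) = 0 (each basis 2-blade squares to minus the product of its generators' squares); cross terms between blades sharing an index anticommute and cancel; the commuting (index-disjoint) pairs give grade-4 terms 2*c*c'*(blade product), which cancel blade by blade — e_{1234}: -\frac{3240000}{61324561} + \frac{3240000}{61324561} = 0; e_{1235}: \frac{16200000}{61324561} - \frac{16200000}{61324561} = 0; e_{1245}: \frac{14652000}{1495721} - \frac{900000}{61324561} - \frac{599832000}{61324561} = 0; e_{1345}: \frac{3240000}{61324561} - \frac{3240000}{61324561} = 0; e_{2345}: -\frac{1465200}{1495721} + \frac{59983200}{61324561} + \frac{90000}{61324561} = 0 — confirming B is simple. So B^2 = 0.
B^2 = 0, so the series closes: exp(alpha B) = 1 + alpha B (parabolic case).
Answer: 1 - \frac{27000}{7831} e_{12} + \frac{5400}{7831} e_{14} - \frac{27000}{7831} e_{15} + \frac{2700}{7831} e_{23} + \frac{99972}{7831} e_{24} + \frac{750}{7831} e_{25} + \frac{540}{7831} e_{34} - \frac{2700}{7831} e_{35} - \frac{2442}{191} e_{45}


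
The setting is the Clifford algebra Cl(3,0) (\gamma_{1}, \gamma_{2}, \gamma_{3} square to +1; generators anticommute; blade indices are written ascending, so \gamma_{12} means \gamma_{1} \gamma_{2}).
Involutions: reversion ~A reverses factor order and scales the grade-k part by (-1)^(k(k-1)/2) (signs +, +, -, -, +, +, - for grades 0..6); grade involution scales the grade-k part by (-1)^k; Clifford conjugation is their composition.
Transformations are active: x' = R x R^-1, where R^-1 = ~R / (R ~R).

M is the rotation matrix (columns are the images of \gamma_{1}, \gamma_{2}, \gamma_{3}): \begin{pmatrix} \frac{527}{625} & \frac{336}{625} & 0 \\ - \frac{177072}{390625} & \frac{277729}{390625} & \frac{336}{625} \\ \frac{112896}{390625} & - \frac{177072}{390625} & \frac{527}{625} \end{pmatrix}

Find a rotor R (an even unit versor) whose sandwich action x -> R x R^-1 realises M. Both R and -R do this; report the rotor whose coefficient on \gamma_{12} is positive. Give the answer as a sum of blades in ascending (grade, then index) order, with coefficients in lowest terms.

Method: write R = a + b12*\gamma_{12} + b13*\gamma_{13} + b23*\gamma_{23} with a^2 + b12^2 + b13^2 + b23^2 = 1 (so R^-1 = ~R). Expanding the columns R e_j ~R gives tr M = 4a^2 - 1 and, from the antisymmetric part, M21 - M12 = -4a*b12, M13 - M31 = 4a*b13, M32 - M23 = -4a*b23.
Here tr M = \frac{936479}{390625}, so a^2 = (1 + tr M)/4 = \frac{331776}{390625} and a = ±\frac{576}{625}. Taking a = \frac{576}{625}: M21 - M12 = -\frac{387072}{390625}, M13 - M31 = -\frac{112896}{390625}, M32 - M23 = -\frac{387072}{390625}, giving b12 = \frac{168}{625}, b13 = -\frac{49}{625}, b23 = \frac{168}{625}, i.e. R = \frac{576}{625} + \frac{168}{625} \gamma_{12} - \frac{49}{625} \gamma_{13} + \frac{168}{625} \gamma_{23}.
Its \gamma_{12} coefficient is already positive.
Answer: \frac{576}{625} + \frac{168}{625} \gamma_{12} - \frac{49}{625} \gamma_{13} + \frac{168}{625} \gamma_{23}. Sheet selection: the two-to-one cover makes ±R indistinguishable at the matrix level (trace \frac{936479}{390625}), so uniqueness comes from the required sign on \gamma_{12}.


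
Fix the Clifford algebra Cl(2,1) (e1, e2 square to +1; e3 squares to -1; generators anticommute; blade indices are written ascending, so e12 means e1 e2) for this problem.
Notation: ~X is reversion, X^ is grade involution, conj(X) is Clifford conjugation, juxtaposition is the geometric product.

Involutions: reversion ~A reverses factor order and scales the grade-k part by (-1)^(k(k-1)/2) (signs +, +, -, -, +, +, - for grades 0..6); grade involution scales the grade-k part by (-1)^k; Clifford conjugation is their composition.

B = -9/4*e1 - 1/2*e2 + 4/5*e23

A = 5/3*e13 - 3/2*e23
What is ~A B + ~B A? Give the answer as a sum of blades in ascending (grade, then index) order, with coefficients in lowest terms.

first term: 6/5 - 3*e3 - 4/3*e12 - 101/24*e123
second term: 6/5 - 3*e3 + 4/3*e12 + 101/24*e123
Answer: 12/5 - 6*e3


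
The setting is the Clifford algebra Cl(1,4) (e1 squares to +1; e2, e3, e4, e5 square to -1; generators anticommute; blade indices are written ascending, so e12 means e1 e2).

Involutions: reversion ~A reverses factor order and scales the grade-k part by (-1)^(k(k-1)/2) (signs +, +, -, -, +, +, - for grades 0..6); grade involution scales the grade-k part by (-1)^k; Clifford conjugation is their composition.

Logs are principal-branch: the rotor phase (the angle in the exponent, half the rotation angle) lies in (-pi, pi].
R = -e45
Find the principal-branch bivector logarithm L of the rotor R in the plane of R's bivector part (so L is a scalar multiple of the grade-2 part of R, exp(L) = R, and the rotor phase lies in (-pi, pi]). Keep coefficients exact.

The scalar part of R is 0, so the principal-branch rotor phase is pinned; divide the bivector part by its sine to get the unit plane — L is the phase times that plane.
Concretely: cos(phase) = 0 gives phase = ±pi/2, and since phase/sin(phase) is even the sign is immaterial: L = (phase/sin(phase)) * <R>_2 = (pi/2) * <R>_2.
Answer: -pi/2*e45


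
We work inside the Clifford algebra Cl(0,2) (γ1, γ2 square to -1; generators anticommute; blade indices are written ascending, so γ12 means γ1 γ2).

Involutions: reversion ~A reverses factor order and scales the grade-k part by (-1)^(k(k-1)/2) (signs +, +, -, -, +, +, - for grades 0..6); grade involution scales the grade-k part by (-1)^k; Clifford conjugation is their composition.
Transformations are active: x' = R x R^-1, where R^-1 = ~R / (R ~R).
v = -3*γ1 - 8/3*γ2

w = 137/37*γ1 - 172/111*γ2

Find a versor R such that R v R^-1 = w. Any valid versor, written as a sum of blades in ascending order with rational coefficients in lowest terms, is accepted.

Reasoning: v^2 = w^2 = -145/9 since conjugation preserves the quadratic form; R = v + w = 26/37*γ1 - 156/37*γ2 is then valid when invertible, keeping its own part and reversing (v - w)/2.
Answer: 26/37*γ1 - 156/37*γ2


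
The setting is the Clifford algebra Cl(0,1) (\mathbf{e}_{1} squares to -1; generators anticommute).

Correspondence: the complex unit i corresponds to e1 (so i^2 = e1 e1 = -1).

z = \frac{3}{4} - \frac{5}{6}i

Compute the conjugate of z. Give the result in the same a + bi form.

In blades: z = \frac{3}{4} - \frac{5}{6} e_{1}.
Conjugation here is Clifford conjugation: the scalar is fixed and the grade-1 and grade-2 blades all flip sign, giving \frac{3}{4} + \frac{5}{6} e_{1}; translating back:
Answer: \frac{3}{4} + \frac{5}{6}i


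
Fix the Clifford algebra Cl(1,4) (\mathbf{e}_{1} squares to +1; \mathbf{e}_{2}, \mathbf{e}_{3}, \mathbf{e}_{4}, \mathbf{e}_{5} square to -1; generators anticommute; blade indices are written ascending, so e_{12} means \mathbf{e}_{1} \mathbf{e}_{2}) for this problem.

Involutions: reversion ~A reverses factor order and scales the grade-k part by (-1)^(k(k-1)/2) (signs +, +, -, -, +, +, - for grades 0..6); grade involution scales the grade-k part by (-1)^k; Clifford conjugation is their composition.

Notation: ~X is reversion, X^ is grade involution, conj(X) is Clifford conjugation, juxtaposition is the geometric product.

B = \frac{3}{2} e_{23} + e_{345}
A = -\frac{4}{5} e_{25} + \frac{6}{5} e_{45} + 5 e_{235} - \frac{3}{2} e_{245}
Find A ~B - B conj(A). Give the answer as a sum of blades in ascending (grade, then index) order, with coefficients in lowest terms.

first term: \frac{6}{5} e_{3} + \frac{15}{2} e_{5} - \frac{3}{2} e_{23} - 5 e_{24} - \frac{6}{5} e_{35} - \frac{4}{5} e_{234} - \frac{9}{4} e_{345} - \frac{9}{5} e_{2345}
second term: \frac{6}{5} e_{3} - \frac{15}{2} e_{5} - \frac{3}{2} e_{23} - 5 e_{24} + \frac{6}{5} e_{35} + \frac{4}{5} e_{234} - \frac{9}{4} e_{345} - \frac{9}{5} e_{2345}
Answer: 15 e_{5} - \frac{12}{5} e_{35} - \frac{8}{5} e_{234}


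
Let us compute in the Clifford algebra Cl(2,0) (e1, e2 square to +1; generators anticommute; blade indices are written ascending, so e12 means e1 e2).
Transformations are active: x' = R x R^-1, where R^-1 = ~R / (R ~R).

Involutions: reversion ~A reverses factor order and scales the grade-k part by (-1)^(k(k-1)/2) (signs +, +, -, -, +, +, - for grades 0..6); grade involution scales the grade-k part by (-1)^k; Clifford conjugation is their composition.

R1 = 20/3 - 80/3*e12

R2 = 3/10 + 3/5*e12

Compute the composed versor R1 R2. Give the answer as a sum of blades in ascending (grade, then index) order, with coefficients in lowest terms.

Distribute over the terms of R1 (each basis-blade product reordered to ascending indices, repeated generators contracted through their squares):
(20/3) R2 = 2 + 4*e12
(-80/3*e12) R2 = 16 - 8*e12
Summing the partial products and collecting blades:
Answer: 18 - 4*e12


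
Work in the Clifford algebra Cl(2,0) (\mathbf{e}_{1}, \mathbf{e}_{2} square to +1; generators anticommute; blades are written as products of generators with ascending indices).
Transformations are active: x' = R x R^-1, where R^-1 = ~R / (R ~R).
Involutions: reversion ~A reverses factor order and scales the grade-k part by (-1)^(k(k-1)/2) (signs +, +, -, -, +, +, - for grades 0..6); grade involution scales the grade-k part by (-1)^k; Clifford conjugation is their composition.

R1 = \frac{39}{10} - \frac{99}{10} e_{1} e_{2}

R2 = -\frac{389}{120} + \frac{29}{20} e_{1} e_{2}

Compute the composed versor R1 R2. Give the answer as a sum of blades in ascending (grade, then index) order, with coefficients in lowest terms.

Distribute over the terms of R1 (each basis-blade product reordered to ascending indices, repeated generators contracted through their squares):
(\frac{39}{10}) R2 = -\frac{5057}{400} + \frac{1131}{200} e_{1} e_{2}
(-\frac{99}{10} e_{1} e_{2}) R2 = \frac{2871}{200} + \frac{12837}{400} e_{1} e_{2}
Summing the partial products and collecting blades:
Answer: \frac{137}{80} + \frac{15099}{400} e_{1} e_{2}


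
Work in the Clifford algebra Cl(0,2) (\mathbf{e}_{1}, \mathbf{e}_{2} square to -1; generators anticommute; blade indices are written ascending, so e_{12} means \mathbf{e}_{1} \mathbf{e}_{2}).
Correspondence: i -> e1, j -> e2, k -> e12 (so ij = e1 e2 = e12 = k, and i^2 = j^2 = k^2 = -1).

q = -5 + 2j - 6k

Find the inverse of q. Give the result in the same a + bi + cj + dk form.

In blades: q = -5 + 2 e_{2} - 6 e_{12}.
With qbar = -5 - 2 e_{2} + 6 e_{12} (scalar fixed, mapped units negated), q qbar = 65 (the sum of squared coefficients), so q^-1 = qbar / (65) = -\frac{1}{13} - \frac{2}{65} e_{2} + \frac{6}{65} e_{12}; translating back:
Answer: -\frac{1}{13} - \frac{2}{65}j + \frac{6}{65}k


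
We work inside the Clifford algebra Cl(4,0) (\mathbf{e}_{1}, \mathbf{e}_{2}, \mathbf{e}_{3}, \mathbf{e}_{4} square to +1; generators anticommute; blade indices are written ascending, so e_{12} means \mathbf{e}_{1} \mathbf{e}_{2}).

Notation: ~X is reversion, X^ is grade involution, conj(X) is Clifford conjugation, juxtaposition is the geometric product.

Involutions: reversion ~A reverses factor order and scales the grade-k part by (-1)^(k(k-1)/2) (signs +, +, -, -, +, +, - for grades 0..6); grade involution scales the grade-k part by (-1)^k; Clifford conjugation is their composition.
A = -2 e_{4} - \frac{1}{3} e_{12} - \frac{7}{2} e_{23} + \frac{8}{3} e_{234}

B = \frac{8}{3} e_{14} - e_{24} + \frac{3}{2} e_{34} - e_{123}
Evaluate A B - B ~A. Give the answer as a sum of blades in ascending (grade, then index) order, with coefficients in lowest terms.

first term: \frac{11}{6} e_{1} - 6 e_{2} - \frac{7}{3} e_{14} - \frac{157}{36} e_{24} - \frac{7}{2} e_{34} - \frac{64}{9} e_{123} - \frac{71}{6} e_{1234}
second term: -\frac{11}{6} e_{1} + 6 e_{2} - \frac{7}{3} e_{14} - \frac{157}{36} e_{24} - \frac{7}{2} e_{34} - \frac{64}{9} e_{123} + \frac{71}{6} e_{1234}
Answer: \frac{11}{3} e_{1} - 12 e_{2} - \frac{71}{3} e_{1234}


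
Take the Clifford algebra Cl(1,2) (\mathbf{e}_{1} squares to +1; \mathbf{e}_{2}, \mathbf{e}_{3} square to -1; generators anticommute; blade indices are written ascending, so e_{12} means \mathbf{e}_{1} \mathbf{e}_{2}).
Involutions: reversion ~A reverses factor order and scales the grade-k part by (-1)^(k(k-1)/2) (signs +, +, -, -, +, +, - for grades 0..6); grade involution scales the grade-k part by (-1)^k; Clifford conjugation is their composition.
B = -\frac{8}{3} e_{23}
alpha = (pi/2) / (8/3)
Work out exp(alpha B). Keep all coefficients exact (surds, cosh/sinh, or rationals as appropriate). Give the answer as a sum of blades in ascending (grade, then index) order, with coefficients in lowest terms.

B^2 = (-\frac{8}{3})^2*(e_{23})^2 = \frac{64}{9}*(-1) = -\frac{64}{9} (a basis 2-blade squares to minus the product of its generators' squares).
B^2 = -\frac{64}{9} — the negative square puts this in the circular regime; l = \frac{8}{3}, alpha*l = \frac{\pi}{2}, so exp(alpha B) = cos(\frac{\pi}{2}) + (sin(\frac{\pi}{2})/(\frac{8}{3}))*B = 0 + (\frac{3}{8})*B.
Answer: -e_{23}


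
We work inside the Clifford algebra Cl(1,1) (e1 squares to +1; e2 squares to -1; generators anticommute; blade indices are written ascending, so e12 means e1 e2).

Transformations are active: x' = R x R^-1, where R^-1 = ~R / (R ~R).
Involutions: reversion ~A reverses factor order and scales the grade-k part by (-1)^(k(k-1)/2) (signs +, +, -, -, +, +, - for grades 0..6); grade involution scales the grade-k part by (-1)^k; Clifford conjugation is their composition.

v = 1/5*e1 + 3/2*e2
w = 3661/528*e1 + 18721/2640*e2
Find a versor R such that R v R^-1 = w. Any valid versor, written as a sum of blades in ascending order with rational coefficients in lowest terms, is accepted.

Reasoning: v^2 = w^2 = -221/100 since conjugation preserves the quadratic form; R = v + w = 18833/2640*e1 + 22681/2640*e2 is then valid when invertible, keeping its own part and reversing (v - w)/2.
Answer: 18833/2640*e1 + 22681/2640*e2


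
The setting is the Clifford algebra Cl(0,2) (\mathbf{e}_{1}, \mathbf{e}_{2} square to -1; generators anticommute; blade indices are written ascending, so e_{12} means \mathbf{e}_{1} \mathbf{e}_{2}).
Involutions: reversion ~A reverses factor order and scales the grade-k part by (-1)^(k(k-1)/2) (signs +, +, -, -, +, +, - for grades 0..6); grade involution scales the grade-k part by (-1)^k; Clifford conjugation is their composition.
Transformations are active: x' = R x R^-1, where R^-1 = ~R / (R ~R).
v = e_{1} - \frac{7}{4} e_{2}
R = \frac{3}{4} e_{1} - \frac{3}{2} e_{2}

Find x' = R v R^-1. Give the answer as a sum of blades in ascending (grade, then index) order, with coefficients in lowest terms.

~R = \frac{3}{4} e_{1} - \frac{3}{2} e_{2}, and R ~R = -\frac{45}{16}, so R^-1 = ~R / (-\frac{45}{16}).
R v = -\frac{27}{8} + \frac{3}{16} e_{12}
Answer: \frac{4}{5} e_{1} - \frac{37}{20} e_{2}


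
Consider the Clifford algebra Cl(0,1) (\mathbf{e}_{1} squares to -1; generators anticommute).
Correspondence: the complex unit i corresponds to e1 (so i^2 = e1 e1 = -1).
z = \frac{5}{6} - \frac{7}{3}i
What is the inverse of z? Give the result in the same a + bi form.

In blades: z = \frac{5}{6} - \frac{7}{3} e_{1}.
With qbar = \frac{5}{6} + \frac{7}{3} e_{1} (scalar fixed, mapped units negated), z qbar = \frac{221}{36} (the sum of squared coefficients), so z^-1 = qbar / (\frac{221}{36}) = \frac{30}{221} + \frac{84}{221} e_{1}; translating back:
Answer: \frac{30}{221} + \frac{84}{221}i


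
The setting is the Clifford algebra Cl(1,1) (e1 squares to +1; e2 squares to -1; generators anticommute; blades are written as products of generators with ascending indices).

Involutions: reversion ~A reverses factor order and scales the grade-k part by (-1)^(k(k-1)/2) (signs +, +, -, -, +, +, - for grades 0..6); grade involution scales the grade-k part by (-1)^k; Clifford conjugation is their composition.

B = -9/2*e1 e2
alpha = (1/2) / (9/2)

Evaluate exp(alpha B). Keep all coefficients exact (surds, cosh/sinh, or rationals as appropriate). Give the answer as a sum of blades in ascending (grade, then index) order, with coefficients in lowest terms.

B^2 = (-9/2)^2*(e1 e2)^2 = 81/4*(+1) = 81/4 (a basis 2-blade squares to minus the product of its generators' squares).
B^2 = 81/4 — the positive square puts this in the hyperbolic regime; l = 9/2, alpha*l = 1/2, so exp(alpha B) = cosh(1/2) + (sinh(1/2)/(9/2))*B = cosh(1/2) + (2*sinh(1/2)/9)*B.
Answer: cosh(1/2) - sinh(1/2)*e1 e2


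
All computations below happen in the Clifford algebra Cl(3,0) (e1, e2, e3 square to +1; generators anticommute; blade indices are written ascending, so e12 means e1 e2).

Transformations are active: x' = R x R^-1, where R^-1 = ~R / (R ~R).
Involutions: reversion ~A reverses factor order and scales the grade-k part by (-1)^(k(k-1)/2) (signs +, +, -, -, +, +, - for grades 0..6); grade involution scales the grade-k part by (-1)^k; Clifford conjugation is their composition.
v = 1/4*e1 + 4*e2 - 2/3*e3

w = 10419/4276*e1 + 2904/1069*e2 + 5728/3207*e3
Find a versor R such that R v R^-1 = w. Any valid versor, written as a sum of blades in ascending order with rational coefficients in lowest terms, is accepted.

Why this works: both vectors square to 2377/144, so q(v) = q(w) and R = v + w = 2872/1069*e1 + 7180/1069*e2 + 3590/3207*e3 carries v to w — its own direction survives, the complement (v - w)/2 flips.
Answer: 2872/1069*e1 + 7180/1069*e2 + 3590/3207*e3


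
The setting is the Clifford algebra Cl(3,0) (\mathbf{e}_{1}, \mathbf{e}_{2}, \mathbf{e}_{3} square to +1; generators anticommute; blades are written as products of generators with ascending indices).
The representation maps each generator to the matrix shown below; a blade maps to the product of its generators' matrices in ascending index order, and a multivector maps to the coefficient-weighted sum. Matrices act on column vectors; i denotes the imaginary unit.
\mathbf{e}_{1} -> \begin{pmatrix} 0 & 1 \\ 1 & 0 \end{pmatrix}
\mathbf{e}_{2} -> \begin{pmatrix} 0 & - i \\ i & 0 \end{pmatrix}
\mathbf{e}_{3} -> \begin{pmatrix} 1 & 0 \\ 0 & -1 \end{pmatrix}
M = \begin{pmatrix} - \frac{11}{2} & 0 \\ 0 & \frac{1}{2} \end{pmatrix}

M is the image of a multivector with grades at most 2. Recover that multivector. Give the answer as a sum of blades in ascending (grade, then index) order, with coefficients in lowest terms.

Method: 1, rho(e_{1}), rho(e_{2}), rho(e_{3}) form a trace-orthogonal basis of the 2x2 complex matrices (tr(X Y) = 2 if X = Y, else 0), so M = m0*1 + m1*rho(e_{1}) + m2*rho(e_{2}) + m3*rho(e_{3}) with m0 = tr(M)/2 = - \frac{5}{2}, m1 = tr(M rho(e_{1}))/2 = 0, m2 = tr(M rho(e_{2}))/2 = 0, m3 = tr(M rho(e_{3}))/2 = -3.
Multiplying table entries, the bivector images are rho(e_{1} e_{2}) = i*rho(e_{3}), rho(e_{1} e_{3}) = -i*rho(e_{2}), rho(e_{2} e_{3}) = i*rho(e_{1}); with real blade coefficients the real parts of m0..m3 are the coefficients of 1, e_{1}, e_{2}, e_{3} and the imaginary parts give the bivectors (e_{2} e_{3}: Im m1, e_{1} e_{3}: -Im m2, e_{1} e_{2}: Im m3).
Answer: -\frac{5}{2} - 3 e_{3}


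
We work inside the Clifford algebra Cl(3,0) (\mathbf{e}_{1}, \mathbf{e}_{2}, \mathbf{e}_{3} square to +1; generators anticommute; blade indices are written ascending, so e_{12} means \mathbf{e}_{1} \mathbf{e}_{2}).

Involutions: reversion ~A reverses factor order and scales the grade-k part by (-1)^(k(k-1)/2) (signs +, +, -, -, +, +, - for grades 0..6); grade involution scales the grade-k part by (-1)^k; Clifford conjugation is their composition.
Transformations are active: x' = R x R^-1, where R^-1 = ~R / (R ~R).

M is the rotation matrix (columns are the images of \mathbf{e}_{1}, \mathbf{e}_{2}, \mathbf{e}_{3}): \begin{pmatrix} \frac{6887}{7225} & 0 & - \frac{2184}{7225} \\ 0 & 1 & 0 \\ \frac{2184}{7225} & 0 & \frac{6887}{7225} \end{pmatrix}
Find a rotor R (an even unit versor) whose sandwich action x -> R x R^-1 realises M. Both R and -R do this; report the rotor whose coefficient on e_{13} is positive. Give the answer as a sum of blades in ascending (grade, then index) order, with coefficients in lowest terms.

Method: write R = a + b12*e_{12} + b13*e_{13} + b23*e_{23} with a^2 + b12^2 + b13^2 + b23^2 = 1 (so R^-1 = ~R). Expanding the columns R e_j ~R gives tr M = 4a^2 - 1 and, from the antisymmetric part, M21 - M12 = -4a*b12, M13 - M31 = 4a*b13, M32 - M23 = -4a*b23.
Here tr M = \frac{20999}{7225}, so a^2 = (1 + tr M)/4 = \frac{7056}{7225} and a = ±\frac{84}{85}. Taking a = \frac{84}{85}: M21 - M12 = 0, M13 - M31 = -\frac{4368}{7225}, M32 - M23 = 0, giving b12 = 0, b13 = -\frac{13}{85}, b23 = 0, i.e. R = \frac{84}{85} - \frac{13}{85} e_{13}.
Its e_{13} coefficient is negative, so report the other preimage -R.
Answer: -\frac{84}{85} + \frac{13}{85} e_{13}. Note: both R and -R realise this M (trace \frac{20999}{7225}); the covering map identifies them, and the e_{13}-coefficient sign is the tie-breaker.


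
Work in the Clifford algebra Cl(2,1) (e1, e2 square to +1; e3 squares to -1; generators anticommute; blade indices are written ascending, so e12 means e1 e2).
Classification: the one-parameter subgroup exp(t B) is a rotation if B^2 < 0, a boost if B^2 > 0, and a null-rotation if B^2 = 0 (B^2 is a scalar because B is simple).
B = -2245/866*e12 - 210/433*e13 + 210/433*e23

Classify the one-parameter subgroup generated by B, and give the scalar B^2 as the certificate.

B^2 term by term: the squares give (-2245/866)^2*(e12)^2 + (-210/433)^2*(e13)^2 + (210/433)^2*(e23)^2 = 5040025/749956*(-1) + 44100/187489*(+1) + 44100/187489*(+1) = -25/4 (each basis 2-blade squares to minus the product of its generators' squares); cross terms between blades sharing an index anticommute and cancel. So B^2 = -25/4.
Answer: rotation, certificate B^2 = -25/4. One invariant decides it: the square -25/4 survives every conjugation, and its sign is exactly the classification.


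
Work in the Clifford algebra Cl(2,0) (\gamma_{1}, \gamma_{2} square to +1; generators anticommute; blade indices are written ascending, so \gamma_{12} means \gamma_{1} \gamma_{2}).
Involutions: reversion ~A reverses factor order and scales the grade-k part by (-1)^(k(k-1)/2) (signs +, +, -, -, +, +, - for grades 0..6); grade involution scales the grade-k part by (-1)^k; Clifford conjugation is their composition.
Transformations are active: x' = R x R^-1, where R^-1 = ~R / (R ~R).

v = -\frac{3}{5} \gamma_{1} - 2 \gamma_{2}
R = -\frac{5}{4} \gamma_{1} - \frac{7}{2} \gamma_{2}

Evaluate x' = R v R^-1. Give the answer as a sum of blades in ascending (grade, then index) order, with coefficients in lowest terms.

~R = -\frac{5}{4} \gamma_{1} - \frac{7}{2} \gamma_{2}, and R ~R = \frac{221}{16}, so R^-1 = ~R / (\frac{221}{16}).
R v = \frac{31}{4} + \frac{2}{5} \gamma_{12}
Answer: -\frac{887}{1105} \gamma_{1} - \frac{426}{221} \gamma_{2}


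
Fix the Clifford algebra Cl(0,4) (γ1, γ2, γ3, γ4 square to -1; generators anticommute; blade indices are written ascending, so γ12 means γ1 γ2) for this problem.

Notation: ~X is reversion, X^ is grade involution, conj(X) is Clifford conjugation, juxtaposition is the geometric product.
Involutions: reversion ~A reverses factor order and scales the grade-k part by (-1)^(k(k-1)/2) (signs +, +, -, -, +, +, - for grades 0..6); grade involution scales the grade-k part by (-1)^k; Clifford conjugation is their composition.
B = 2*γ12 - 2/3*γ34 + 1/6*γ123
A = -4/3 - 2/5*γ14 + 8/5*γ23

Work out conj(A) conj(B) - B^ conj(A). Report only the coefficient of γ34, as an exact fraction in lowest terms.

first term: 4/15*γ1 + 8/3*γ12 + 52/15*γ13 + 28/15*γ24 - 8/9*γ34 - 2/9*γ123 + 1/15*γ234
second term: -4/15*γ1 - 8/3*γ12 + 52/15*γ13 + 28/15*γ24 + 8/9*γ34 + 2/9*γ123 + 1/15*γ234
Answer: -16/9


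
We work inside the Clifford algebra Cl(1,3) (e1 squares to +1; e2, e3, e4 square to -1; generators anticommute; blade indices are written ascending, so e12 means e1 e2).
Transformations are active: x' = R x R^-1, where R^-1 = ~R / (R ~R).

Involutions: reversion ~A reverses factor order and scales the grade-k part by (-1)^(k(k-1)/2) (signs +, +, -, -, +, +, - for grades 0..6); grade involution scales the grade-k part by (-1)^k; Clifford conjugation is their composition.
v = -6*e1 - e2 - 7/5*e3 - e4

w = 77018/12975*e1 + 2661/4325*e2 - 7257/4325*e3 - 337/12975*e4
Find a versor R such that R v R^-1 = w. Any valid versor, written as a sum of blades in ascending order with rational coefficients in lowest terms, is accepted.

A norm check does it: q(v) = q(w) = 801/25, hence R = v + w = -832/12975*e1 - 1664/4325*e2 - 13312/4325*e3 - 13312/12975*e4 realises the map — parallel part kept, (v - w)/2 negated, v carried to w.
Answer: -832/12975*e1 - 1664/4325*e2 - 13312/4325*e3 - 13312/12975*e4


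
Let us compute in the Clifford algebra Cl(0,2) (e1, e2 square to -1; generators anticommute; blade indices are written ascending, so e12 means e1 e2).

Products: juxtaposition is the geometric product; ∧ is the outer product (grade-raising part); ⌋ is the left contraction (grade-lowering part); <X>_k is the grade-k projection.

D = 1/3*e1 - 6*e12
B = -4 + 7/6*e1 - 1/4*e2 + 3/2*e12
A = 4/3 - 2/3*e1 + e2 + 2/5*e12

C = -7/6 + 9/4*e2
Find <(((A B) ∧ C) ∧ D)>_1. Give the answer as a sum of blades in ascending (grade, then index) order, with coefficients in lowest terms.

step 1: -883/180 + 262/45*e1 - 43/15*e2 - 3/5*e12
step 2: 6181/1080 - 917/135*e1 - 5539/720*e2 + 69/5*e12
step 3: 6181/3240*e1 - 68633/2160*e12
step 4: 6181/3240*e1
Answer: 6181/3240*e1


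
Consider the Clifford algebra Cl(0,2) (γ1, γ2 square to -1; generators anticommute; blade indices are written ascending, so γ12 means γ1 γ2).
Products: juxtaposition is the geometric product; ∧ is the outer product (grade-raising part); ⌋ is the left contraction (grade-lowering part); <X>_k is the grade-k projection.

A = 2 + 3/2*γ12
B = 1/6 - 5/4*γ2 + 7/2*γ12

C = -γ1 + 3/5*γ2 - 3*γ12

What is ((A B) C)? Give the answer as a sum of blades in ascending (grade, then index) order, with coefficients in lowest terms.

step 1: -59/12 + 15/8*γ1 - 5/2*γ2 + 29/4*γ12
step 2: 201/8 + 121/15*γ1 - 183/40*γ2 + 107/8*γ12
Answer: 201/8 + 121/15*γ1 - 183/40*γ2 + 107/8*γ12


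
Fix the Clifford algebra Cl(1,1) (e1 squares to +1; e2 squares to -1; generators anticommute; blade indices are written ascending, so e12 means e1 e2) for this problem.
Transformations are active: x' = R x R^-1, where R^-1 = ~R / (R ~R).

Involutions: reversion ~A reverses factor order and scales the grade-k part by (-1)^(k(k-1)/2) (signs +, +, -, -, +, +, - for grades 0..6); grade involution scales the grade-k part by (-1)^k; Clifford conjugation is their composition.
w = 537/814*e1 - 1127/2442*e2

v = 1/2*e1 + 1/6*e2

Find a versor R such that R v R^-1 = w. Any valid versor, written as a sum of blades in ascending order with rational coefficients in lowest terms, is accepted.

Since q(v) = q(w) = 2/9, the sum R = v + w = 472/407*e1 - 120/407*e2 does the job whenever invertible.
Answer: 472/407*e1 - 120/407*e2


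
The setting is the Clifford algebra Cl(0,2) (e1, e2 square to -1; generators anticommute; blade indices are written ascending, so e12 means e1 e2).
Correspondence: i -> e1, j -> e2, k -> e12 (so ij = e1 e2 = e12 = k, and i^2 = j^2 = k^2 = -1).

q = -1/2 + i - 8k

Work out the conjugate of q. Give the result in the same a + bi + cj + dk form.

In blades: q = -1/2 + e1 - 8*e12.
Conjugation here is Clifford conjugation: the scalar is fixed and the grade-1 and grade-2 blades all flip sign, giving -1/2 - e1 + 8*e12; translating back:
Answer: -1/2 - i + 8k


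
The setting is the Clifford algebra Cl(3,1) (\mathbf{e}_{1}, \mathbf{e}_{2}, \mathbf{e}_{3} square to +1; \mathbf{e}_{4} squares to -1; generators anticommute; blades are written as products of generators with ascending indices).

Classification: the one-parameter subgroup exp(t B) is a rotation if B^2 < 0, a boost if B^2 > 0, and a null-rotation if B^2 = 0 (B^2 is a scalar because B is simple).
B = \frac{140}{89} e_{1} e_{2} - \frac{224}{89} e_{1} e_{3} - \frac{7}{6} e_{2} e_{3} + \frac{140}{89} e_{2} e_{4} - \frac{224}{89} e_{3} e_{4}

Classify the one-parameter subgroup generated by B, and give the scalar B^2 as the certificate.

B^2 term by term: the squares give (\frac{140}{89})^2*(e_{1} e_{2})^2 + (-\frac{224}{89})^2*(e_{1} e_{3})^2 + (-\frac{7}{6})^2*(e_{2} e_{3})^2 + (\frac{140}{89})^2*(e_{2} e_{4})^2 + (-\frac{224}{89})^2*(e_{3} e_{4})^2 = \frac{19600}{7921}*(-1) + \frac{50176}{7921}*(-1) + \frac{49}{36}*(-1) + \frac{19600}{7921}*(+1) + \frac{50176}{7921}*(+1) = -\frac{49}{36} (each basis 2-blade squares to minus the product of its generators' squares); cross terms between blades sharing an index anticommute and cancel; the commuting (index-disjoint) pairs give grade-4 terms 2*c*c'*(blade product), which cancel blade by blade — e_{1} e_{2} e_{3} e_{4}: -\frac{62720}{7921} + \frac{62720}{7921} = 0 — confirming B is simple. So B^2 = -\frac{49}{36}.
Answer: rotation, certificate B^2 = -\frac{49}{36}. Check the certificate: B^2 = -\frac{49}{36}, and that sign is decisive whatever form B takes.


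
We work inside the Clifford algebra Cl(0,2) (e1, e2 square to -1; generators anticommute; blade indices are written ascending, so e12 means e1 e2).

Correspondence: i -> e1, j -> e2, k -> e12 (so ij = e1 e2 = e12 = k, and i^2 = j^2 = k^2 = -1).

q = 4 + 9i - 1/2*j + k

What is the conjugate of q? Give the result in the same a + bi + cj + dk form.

In blades: q = 4 + 9*e1 - 1/2*e2 + e12.
Conjugation here is Clifford conjugation: the scalar is fixed and the grade-1 and grade-2 blades all flip sign, giving 4 - 9*e1 + 1/2*e2 - e12; translating back:
Answer: 4 - 9i + 1/2*j - k


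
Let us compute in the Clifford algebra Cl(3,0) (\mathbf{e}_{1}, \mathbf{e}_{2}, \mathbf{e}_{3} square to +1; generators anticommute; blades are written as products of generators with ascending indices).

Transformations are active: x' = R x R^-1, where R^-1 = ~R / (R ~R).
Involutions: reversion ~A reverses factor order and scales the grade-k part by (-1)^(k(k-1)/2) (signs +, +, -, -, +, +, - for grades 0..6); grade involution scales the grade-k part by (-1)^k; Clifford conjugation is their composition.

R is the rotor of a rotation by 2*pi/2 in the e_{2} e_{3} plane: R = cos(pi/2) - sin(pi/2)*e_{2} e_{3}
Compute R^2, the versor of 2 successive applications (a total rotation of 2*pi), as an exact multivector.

Half-angle bookkeeping: 2 applications in e_{2} e_{3} add up to rotor phase 2*pi/2 = \pi, so R^2 = cos(\pi) - sin(\pi)*e_{2} e_{3}.
cos(\pi) = -1 and sin(\pi) = 0, so R^2 = -1. The total rotation 2*pi is 1 full turn, so every vector returns to itself, yet the rotor is -1, on the OTHER sheet of the double cover (an odd number of 2*pi turns).
Answer: -1


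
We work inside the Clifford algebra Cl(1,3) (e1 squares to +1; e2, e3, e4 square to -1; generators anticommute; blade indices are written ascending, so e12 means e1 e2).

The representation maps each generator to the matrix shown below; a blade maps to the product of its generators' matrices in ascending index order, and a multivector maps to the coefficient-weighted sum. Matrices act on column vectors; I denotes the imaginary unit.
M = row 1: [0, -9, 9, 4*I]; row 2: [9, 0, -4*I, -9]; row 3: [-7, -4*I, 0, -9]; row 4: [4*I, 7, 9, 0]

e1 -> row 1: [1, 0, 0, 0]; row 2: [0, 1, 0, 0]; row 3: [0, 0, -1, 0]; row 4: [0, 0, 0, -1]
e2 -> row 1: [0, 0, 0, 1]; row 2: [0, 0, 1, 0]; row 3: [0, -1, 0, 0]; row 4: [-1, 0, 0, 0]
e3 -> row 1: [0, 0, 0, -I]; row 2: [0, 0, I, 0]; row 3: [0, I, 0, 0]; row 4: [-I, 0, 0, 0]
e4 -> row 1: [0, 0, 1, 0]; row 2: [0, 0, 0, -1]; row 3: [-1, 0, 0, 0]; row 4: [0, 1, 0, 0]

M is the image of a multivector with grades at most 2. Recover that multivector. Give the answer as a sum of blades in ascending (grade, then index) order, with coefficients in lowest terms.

Method: the blade images are trace-orthogonal — tr(rho(e_A) rho(e_B)^-1) = 4 if A = B and 0 otherwise — and rho(e_A)^-1 = (e_A)^2 * rho(e_A) with (e_A)^2 = +1 or -1, so the coefficient of e_A in the preimage is (e_A)^2 * tr(M rho(e_A))/4.
Nonzero projections over blades of grade <= 2: e3: (e3)^2 = -1, tr(M rho(e3)) = 16, coefficient -4; e4: (e4)^2 = -1, tr(M rho(e4)) = -32, coefficient 8; e14: (e14)^2 = +1, tr(M rho(e14)) = 4, coefficient 1; e24: (e24)^2 = -1, tr(M rho(e24)) = 36, coefficient -9. Every other blade of grade <= 2 projects to 0.
Answer: -4*e3 + 8*e4 + e14 - 9*e24


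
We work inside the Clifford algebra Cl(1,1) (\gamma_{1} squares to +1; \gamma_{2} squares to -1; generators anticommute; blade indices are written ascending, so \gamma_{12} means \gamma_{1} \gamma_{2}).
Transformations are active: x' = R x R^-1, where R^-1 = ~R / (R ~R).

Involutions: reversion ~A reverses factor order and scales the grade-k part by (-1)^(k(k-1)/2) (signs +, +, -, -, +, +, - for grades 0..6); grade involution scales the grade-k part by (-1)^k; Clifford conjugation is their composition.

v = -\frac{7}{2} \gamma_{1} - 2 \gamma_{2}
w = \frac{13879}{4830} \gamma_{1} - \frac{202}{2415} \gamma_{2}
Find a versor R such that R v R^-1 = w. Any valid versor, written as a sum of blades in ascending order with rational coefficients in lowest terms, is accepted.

Equal squares first: v^2 = w^2 = \frac{33}{4}. Then v + w = -\frac{1513}{2415} \gamma_{1} - \frac{5032}{2415} \gamma_{2} is a versor taking v to w, provided it is invertible.
Answer: -\frac{1513}{2415} \gamma_{1} - \frac{5032}{2415} \gamma_{2}


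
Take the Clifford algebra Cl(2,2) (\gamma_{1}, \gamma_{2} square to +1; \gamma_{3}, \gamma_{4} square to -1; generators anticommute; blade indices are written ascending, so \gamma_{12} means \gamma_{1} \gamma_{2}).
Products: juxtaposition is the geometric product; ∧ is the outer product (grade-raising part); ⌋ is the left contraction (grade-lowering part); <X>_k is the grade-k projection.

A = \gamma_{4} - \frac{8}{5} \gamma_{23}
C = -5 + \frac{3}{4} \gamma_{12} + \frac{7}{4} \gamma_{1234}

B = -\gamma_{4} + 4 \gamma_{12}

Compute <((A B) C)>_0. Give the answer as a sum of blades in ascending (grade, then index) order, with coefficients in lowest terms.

step 1: 1 + \frac{32}{5} \gamma_{13} + 4 \gamma_{124} + \frac{8}{5} \gamma_{234}
step 2: -5 + \frac{14}{5} \gamma_{1} - 7 \gamma_{3} - 3 \gamma_{4} + \frac{3}{4} \gamma_{12} - 32 \gamma_{13} + \frac{24}{5} \gamma_{23} - \frac{56}{5} \gamma_{24} - 20 \gamma_{124} - \frac{6}{5} \gamma_{134} - 8 \gamma_{234} + \frac{7}{4} \gamma_{1234}
step 3: -5
Answer: -5


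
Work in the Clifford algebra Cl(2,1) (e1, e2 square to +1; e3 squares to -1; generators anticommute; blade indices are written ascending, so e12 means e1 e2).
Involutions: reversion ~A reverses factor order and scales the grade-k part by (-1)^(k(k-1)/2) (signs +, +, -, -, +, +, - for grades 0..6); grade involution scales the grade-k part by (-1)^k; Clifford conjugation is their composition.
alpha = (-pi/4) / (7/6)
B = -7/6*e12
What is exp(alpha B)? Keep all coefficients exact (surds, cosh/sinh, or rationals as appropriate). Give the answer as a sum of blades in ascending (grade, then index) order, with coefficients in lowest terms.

B^2 = (-7/6)^2*(e12)^2 = 49/36*(-1) = -49/36 (a basis 2-blade squares to minus the product of its generators' squares).
B^2 = -49/36 — the negative square puts this in the circular regime; l = 7/6, alpha*l = -pi/4, so exp(alpha B) = cos(-pi/4) + (sin(-pi/4)/(7/6))*B = sqrt(2)/2 + (-3*sqrt(2)/7)*B.
Answer: sqrt(2)/2 + sqrt(2)/2*e12


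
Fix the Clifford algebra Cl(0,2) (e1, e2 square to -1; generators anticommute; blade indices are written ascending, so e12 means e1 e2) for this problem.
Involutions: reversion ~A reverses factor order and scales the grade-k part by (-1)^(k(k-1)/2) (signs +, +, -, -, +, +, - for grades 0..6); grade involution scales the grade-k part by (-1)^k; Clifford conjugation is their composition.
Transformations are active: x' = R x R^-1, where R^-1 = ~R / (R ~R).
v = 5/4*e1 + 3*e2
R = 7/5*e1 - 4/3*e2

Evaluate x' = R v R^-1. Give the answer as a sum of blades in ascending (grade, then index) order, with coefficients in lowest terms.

~R = 7/5*e1 - 4/3*e2, and R ~R = -841/225, so R^-1 = ~R / (-841/225).
R v = 9/4 + 88/15*e12
Answer: -9875/3364*e1 - 1173/841*e2


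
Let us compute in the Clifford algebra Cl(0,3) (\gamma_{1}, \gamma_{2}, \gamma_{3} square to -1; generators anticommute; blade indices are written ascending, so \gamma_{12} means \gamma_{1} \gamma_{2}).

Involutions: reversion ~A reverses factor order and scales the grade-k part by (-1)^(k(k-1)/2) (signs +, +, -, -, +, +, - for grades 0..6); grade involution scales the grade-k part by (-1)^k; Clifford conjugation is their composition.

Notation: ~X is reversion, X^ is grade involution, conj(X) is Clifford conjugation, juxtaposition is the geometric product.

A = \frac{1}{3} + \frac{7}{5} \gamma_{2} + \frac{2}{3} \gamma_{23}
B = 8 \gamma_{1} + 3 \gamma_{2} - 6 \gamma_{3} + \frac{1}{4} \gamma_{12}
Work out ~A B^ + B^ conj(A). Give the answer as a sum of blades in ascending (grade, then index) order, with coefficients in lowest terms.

first term: \frac{21}{5} - \frac{139}{60} \gamma_{1} + 3 \gamma_{2} + 4 \gamma_{3} + \frac{677}{60} \gamma_{12} - \frac{1}{6} \gamma_{13} + \frac{42}{5} \gamma_{23} + \frac{16}{3} \gamma_{123}
second term: -\frac{21}{5} - \frac{139}{60} \gamma_{1} - 5 \gamma_{2} + \frac{677}{60} \gamma_{12} + \frac{1}{6} \gamma_{13} + \frac{42}{5} \gamma_{23} + \frac{16}{3} \gamma_{123}
Answer: -\frac{139}{30} \gamma_{1} - 2 \gamma_{2} + 4 \gamma_{3} + \frac{677}{30} \gamma_{12} + \frac{84}{5} \gamma_{23} + \frac{32}{3} \gamma_{123}


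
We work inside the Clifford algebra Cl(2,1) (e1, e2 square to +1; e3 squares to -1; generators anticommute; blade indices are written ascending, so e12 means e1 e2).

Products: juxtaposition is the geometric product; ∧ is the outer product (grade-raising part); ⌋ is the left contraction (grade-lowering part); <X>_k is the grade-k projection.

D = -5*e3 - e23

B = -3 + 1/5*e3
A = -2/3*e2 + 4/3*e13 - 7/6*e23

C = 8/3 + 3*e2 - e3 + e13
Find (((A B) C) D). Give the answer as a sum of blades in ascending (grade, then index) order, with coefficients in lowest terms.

step 1: -4/15*e1 + 67/30*e2 - 4*e13 + 101/30*e23
step 2: 27/10 - 212/45*e1 + 839/90*e2 - 311/30*e3 - 25/6*e12 - 52/5*e13 + 607/90*e23 + 293/30*e123
step 3: -2636/45 - 1853/30*e1 + 1984/45*e2 - 1027/45*e3 + 1777/30*e12 + 499/18*e13 - 2219/45*e23 + 2299/90*e123
Answer: -2636/45 - 1853/30*e1 + 1984/45*e2 - 1027/45*e3 + 1777/30*e12 + 499/18*e13 - 2219/45*e23 + 2299/90*e123


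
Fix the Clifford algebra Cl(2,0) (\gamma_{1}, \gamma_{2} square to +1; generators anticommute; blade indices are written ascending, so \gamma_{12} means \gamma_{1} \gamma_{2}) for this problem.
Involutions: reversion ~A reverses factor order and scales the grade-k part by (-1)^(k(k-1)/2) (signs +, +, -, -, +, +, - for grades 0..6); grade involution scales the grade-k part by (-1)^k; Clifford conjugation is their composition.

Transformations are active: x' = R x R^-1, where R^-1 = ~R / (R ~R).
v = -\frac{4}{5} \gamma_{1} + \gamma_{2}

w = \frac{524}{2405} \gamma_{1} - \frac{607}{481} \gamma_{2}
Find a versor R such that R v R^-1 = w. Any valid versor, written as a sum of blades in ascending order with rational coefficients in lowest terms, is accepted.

Why this works: both vectors square to \frac{41}{25}, so q(v) = q(w) and R = v + w = -\frac{280}{481} \gamma_{1} - \frac{126}{481} \gamma_{2} carries v to w — its own direction survives, the complement (v - w)/2 flips.
Answer: -\frac{280}{481} \gamma_{1} - \frac{126}{481} \gamma_{2}
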